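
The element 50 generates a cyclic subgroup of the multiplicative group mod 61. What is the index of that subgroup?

15

By Lagrange's theorem, ord_61(50) divides φ(61) = 61 − 1 = 60 = 2^2 · 3 · 5.
Divisors of 60: 1, 2, 3, 4, 5, 6, 10, 12, 15, 20, 30, 60.
Check 50^d mod 61 for each divisor in increasing order:
50^1 ≡ 50 (mod 61)
50^2 ≡ 60 (mod 61)
50^3 ≡ 11 (mod 61)
50^4 ≡ 1 (mod 61) ✓
Thus |⟨50⟩| = ord(50) = 4.
Index = |(Z/61Z)^×| / |⟨50⟩| = 60 / 4 = 15.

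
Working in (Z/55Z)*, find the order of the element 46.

10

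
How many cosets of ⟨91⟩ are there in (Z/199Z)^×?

2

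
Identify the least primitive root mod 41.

6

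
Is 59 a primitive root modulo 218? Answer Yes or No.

Yes

φ(218) = φ(2)·φ(109) = 1·108 = 108 = 2^2 · 3^3.
An element g generates (Z/218Z)^× iff g^(108/q) ≢ 1 (mod 218) for each prime q ∈ {2, 3}.
59^54 ≡ 217 (mod 218)  [q = 2: ≢ 1 ✓]
59^36 ≡ 45 (mod 218)  [q = 3: ≢ 1 ✓]
Every test exponent gives a nontrivial residue, hence 59 generates the full group.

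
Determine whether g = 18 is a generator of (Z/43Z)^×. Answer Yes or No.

Yes

φ(43) = 43 − 1 = 42 = 2 · 3 · 7.
18 is a primitive root mod 43 iff 18^(φ(43)/q) ≢ 1 for every prime q | φ(43), i.e. q ∈ {2, 3, 7}.
18^21 ≡ 42 (mod 43)  [q = 2: ≢ 1 ✓]
18^14 ≡ 6 (mod 43)  [q = 3: ≢ 1 ✓]
18^6 ≡ 41 (mod 43)  [q = 7: ≢ 1 ✓]
Every test exponent gives a nontrivial residue, hence 18 generates the full group.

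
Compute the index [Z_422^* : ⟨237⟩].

5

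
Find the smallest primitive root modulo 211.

2

φ(211) = 211 − 1 = 210 = 2 · 3 · 5 · 7.
g is a primitive root iff g^(210/q) ≢ 1 (mod 211) for each prime q ∈ {2, 3, 5, 7}.
g = 2: 2^105 ≡ 210; 2^70 ≡ 196; 2^42 ≡ 107; 2^30 ≡ 171 — none is 1, so 2 is a primitive root.
The smallest primitive root modulo 211 is 2.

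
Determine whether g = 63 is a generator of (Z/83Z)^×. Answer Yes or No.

No

φ(83) = 83 − 1 = 82 = 2 · 41.
It suffices to check that the order of 63 is not a proper divisor of 82: compute 63^(82/q) for q ∈ {2, 41}.
63^41 ≡ 1 (mod 83)  [q = 2: ≡ 1 ✗]
63^2 ≡ 68 (mod 83)  [q = 41: ≢ 1 ✓]
Since 63^41 ≡ 1, the order of 63 divides 41 < 82, so 63 is not a primitive root.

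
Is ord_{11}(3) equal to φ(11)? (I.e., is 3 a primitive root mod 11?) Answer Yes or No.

No

φ(11) = 11 − 1 = 10 = 2 · 5.
An element g generates (Z/11Z)^× iff g^(10/q) ≢ 1 (mod 11) for each prime q ∈ {2, 5}.
3^5 ≡ 1 (mod 11)  [q = 2: ≡ 1 ✗]
3^2 ≡ 9 (mod 11)  [q = 5: ≢ 1 ✓]
3^5 ≡ 1 shows ord(3) | 5, strictly less than φ(11); not a primitive root.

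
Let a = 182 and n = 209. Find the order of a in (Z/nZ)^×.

ord(182) | φ(209) = φ(11·19) = (11−1)·(19−1) = 10·18 = 180 = 2^2 · 3^2 · 5.
Divisors of 180: 1, 2, 3, 4, 5, 6, 9, 10, 12, 15, 18, 20, 30, 36, 45, 60, 90, 180.
Evaluate successive powers at the divisors of 180:
182^1 ≡ 182 (mod 209)
182^2 ≡ 102 (mod 209)
182^3 ≡ 172 (mod 209)
182^4 ≡ 163 (mod 209)
182^5 ≡ 197 (mod 209)
182^6 ≡ 115 (mod 209)
182^9 ≡ 134 (mod 209)
182^10 ≡ 144 (mod 209)
182^12 ≡ 58 (mod 209)
182^15 ≡ 153 (mod 209)
182^18 ≡ 191 (mod 209)
182^20 ≡ 45 (mod 209)
182^30 ≡ 1 (mod 209) ✓
So ord_209(182) = 30.

30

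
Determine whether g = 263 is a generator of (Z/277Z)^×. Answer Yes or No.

Yes

φ(277) = 277 − 1 = 276 = 2^2 · 3 · 23.
Test 263^(276/q) mod 277 for each prime factor q of 276:
263^138 ≡ 276 (mod 277)  [q = 2: ≢ 1 ✓]
263^92 ≡ 116 (mod 277)  [q = 3: ≢ 1 ✓]
263^12 ≡ 203 (mod 277)  [q = 23: ≢ 1 ✓]
All checks pass, so 263 has order 276 and is a primitive root modulo 277.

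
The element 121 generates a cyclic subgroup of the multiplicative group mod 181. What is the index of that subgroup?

4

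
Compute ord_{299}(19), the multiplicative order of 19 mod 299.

132

ord(19) | φ(299) = φ(13·23) = (13−1)·(23−1) = 12·22 = 264 = 2^3 · 3 · 11.
Divisors of 264: 1, 2, 3, 4, 6, 8, 11, 12, 22, 24, 33, 44, 66, 88, 132, 264.
Check 19^d mod 299 for each divisor in increasing order:
19^1 ≡ 19 (mod 299)
19^2 ≡ 62 (mod 299)
19^3 ≡ 281 (mod 299)
19^4 ≡ 256 (mod 299)
19^6 ≡ 25 (mod 299)
19^8 ≡ 55 (mod 299)
19^11 ≡ 206 (mod 299)
19^12 ≡ 27 (mod 299)
19^22 ≡ 277 (mod 299)
19^24 ≡ 131 (mod 299)
19^33 ≡ 252 (mod 299)
19^44 ≡ 185 (mod 299)
19^66 ≡ 116 (mod 299)
19^88 ≡ 139 (mod 299)
19^132 ≡ 1 (mod 299) ✓
Hence ord(19) = 132.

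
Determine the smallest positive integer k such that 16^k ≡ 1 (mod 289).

34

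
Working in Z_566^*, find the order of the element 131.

94

The order of 131 must divide φ(566) = φ(2)·φ(283) = 1·282 = 282 = 2 · 3 · 47.
Divisors of 282: 1, 2, 3, 6, 47, 94, 141, 282.
Check 131^d mod 566 for each divisor in increasing order:
131^1 ≡ 131 (mod 566)
131^2 ≡ 181 (mod 566)
131^3 ≡ 505 (mod 566)
131^6 ≡ 325 (mod 566)
131^47 ≡ 565 (mod 566)
131^94 ≡ 1 (mod 566) ✓
So ord_566(131) = 94.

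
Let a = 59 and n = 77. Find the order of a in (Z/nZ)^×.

30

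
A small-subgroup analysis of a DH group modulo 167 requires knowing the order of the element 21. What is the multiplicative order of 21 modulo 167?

Since 21 ∈ (Z/167Z)^×, its order divides φ(167) = 167 − 1 = 166 = 2 · 83.
Divisors of 166: 1, 2, 83, 166.
Check 21^d mod 167 for each divisor in increasing order:
21^1 ≡ 21
21^2 ≡ 107
21^83 ≡ 1
So ord_167(21) = 83.

83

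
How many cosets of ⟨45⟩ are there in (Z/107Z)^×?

1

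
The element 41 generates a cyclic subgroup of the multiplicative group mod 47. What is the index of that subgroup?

Since 41 ∈ (Z/47Z)^×, its order divides φ(47) = 47 − 1 = 46 = 2 · 23.
Divisors of 46: 1, 2, 23, 46.
Compute 41^d (mod 47) for the divisors d until we hit 1:
41^1 ≡ 41
41^2 ≡ 36
41^23 ≡ 46
41^46 ≡ 1
The order of 41 is 46, so the subgroup it generates has 46 elements.
Index = |(Z/47Z)^×| / |⟨41⟩| = 46 / 46 = 1.

1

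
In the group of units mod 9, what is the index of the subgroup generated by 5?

1

By Lagrange's theorem, ord_9(5) divides φ(9) = φ(3^2) = 3·(3−1) = 6 = 2 · 3.
Divisors of 6: 1, 2, 3, 6.
Check 5^d mod 9 for each divisor in increasing order:
5^1 ≡ 5
5^2 ≡ 7
5^3 ≡ 8
5^6 ≡ 1
Thus |⟨5⟩| = ord(5) = 6.
[(Z/9Z)^× : ⟨5⟩] = 6/6 = 1.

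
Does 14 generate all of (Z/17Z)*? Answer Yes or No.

Yes

φ(17) = 17 − 1 = 16 = 2^4.
Test 14^(16/q) mod 17 for each prime factor q of 16:
14^8 ≡ 16 (mod 17)  [q = 2: ≢ 1 ✓]
Every test exponent gives a nontrivial residue, hence 14 generates the full group.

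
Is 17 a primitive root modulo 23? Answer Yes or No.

Yes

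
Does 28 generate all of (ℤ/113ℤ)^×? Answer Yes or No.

φ(113) = 113 − 1 = 112 = 2^4 · 7.
Test 28^(112/q) mod 113 for each prime factor q of 112:
28^56 ≡ 1 (mod 113)  [q = 2: ≡ 1 ✗]
28^16 ≡ 106 (mod 113)  [q = 7: ≢ 1 ✓]
Since 28^56 ≡ 1, the order of 28 divides 56 < 112, so 28 is not a primitive root.

No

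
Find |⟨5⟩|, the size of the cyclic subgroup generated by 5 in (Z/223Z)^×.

222

Since 5 ∈ (Z/223Z)^×, its order divides φ(223) = 223 − 1 = 222 = 2 · 3 · 37.
Divisors of 222: 1, 2, 3, 6, 37, 74, 111, 222.
Check 5^d mod 223 for each divisor in increasing order:
5^1 ≡ 5
5^2 ≡ 25
5^3 ≡ 125
5^6 ≡ 15
5^37 ≡ 40
5^74 ≡ 39
5^111 ≡ 222
5^222 ≡ 1
Hence ord(5) = 222.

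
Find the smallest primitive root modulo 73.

φ(73) = 73 − 1 = 72 = 2^3 · 3^2.
Test candidates g = 2, 3, … against the prime factors q ∈ {2, 3} of φ(73): g is a generator iff g^(72/q) ≢ 1 for every such q.
g = 2: 2^36 ≡ 1 — hits 1, so not a primitive root.
g = 3: 3^36 ≡ 1 — hits 1, so not a primitive root.
g = 4: 4^36 ≡ 1 — hits 1, so not a primitive root.
g = 5: 5^36 ≡ 72; 5^24 ≡ 8 — none is 1, so 5 is a primitive root.
The smallest primitive root modulo 73 is 5.

5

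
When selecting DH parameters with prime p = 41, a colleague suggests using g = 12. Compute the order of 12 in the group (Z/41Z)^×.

40

By Lagrange's theorem, ord_41(12) divides φ(41) = 41 − 1 = 40 = 2^3 · 5.
Divisors of 40: 1, 2, 4, 5, 8, 10, 20, 40.
Test each divisor d:
12^1 ≡ 12 (mod 41)
12^2 ≡ 21 (mod 41)
12^4 ≡ 31 (mod 41)
12^5 ≡ 3 (mod 41)
12^8 ≡ 18 (mod 41)
12^10 ≡ 9 (mod 41)
12^20 ≡ 40 (mod 41)
12^40 ≡ 1 (mod 41) ✓
So ord_41(12) = 40.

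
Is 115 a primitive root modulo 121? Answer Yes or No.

φ(121) = φ(11^2) = 11·(11−1) = 110 = 2 · 5 · 11.
115 is a primitive root mod 121 iff 115^(φ(121)/q) ≢ 1 for every prime q | φ(121), i.e. q ∈ {2, 5, 11}.
115^55 ≡ 1 (mod 121)  [q = 2: ≡ 1 ✗]
115^22 ≡ 3 (mod 121)  [q = 5: ≢ 1 ✓]
115^10 ≡ 56 (mod 121)  [q = 11: ≢ 1 ✓]
115^55 ≡ 1 shows ord(115) | 55, strictly less than φ(121); not a primitive root.

No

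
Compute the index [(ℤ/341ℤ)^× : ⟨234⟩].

The order of 234 must divide φ(341) = φ(11·31) = (11−1)·(31−1) = 10·30 = 300 = 2^2 · 3 · 5^2.
Divisors of 300: 1, 2, 3, 4, 5, 6, 10, 12, 15, 20, 25, 30, 50, 60, 75, 100, 150, 300.
Evaluate successive powers at the divisors of 300:
234^1 ≡ 234 (mod 341)
234^2 ≡ 196 (mod 341)
234^3 ≡ 170 (mod 341)
234^4 ≡ 224 (mod 341)
234^5 ≡ 243 (mod 341)
234^6 ≡ 256 (mod 341)
234^10 ≡ 56 (mod 341)
234^12 ≡ 64 (mod 341)
234^15 ≡ 309 (mod 341)
234^20 ≡ 67 (mod 341)
234^25 ≡ 254 (mod 341)
234^30 ≡ 1 (mod 341) ✓
Thus |⟨234⟩| = ord(234) = 30.
Index = |(Z/341Z)^×| / |⟨234⟩| = 300 / 30 = 10.

10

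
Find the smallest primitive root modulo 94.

5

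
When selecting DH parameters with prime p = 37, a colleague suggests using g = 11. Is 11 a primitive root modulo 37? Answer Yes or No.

No

φ(37) = 37 − 1 = 36 = 2^2 · 3^2.
It suffices to check that the order of 11 is not a proper divisor of 36: compute 11^(36/q) for q ∈ {2, 3}.
11^18 ≡ 1 (mod 37)  [q = 2: ≡ 1 ✗]
11^12 ≡ 1 (mod 37)  [q = 3: ≡ 1 ✗]
11^18 ≡ 1 shows ord(11) | 18, strictly less than φ(37); not a primitive root.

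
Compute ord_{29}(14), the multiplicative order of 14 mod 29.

Since 14 ∈ (Z/29Z)^×, its order divides φ(29) = 29 − 1 = 28 = 2^2 · 7.
Divisors of 28: 1, 2, 4, 7, 14, 28.
Compute 14^d (mod 29) for the divisors d until we hit 1:
14^1 ≡ 14
14^2 ≡ 22
14^4 ≡ 20
14^7 ≡ 12
14^14 ≡ 28
14^28 ≡ 1
Hence ord(14) = 28.

28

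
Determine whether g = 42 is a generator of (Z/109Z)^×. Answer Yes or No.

Yes

φ(109) = 109 − 1 = 108 = 2^2 · 3^3.
Test 42^(108/q) mod 109 for each prime factor q of 108:
42^54 ≡ 108 (mod 109)  [q = 2: ≢ 1 ✓]
42^36 ≡ 45 (mod 109)  [q = 3: ≢ 1 ✓]
All checks pass, so 42 has order 108 and is a primitive root modulo 109.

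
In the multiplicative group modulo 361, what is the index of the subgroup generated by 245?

The order of 245 must divide φ(361) = φ(19^2) = 19·(19−1) = 342 = 2 · 3^2 · 19.
Divisors of 342: 1, 2, 3, 6, 9, 18, 19, 38, 57, 114, 171, 342.
Compute 245^d (mod 361) for the divisors d until we hit 1:
245^1 ≡ 245 (mod 361)
245^2 ≡ 99 (mod 361)
245^3 ≡ 68 (mod 361)
245^6 ≡ 292 (mod 361)
245^9 ≡ 1 (mod 361) ✓
The order of 245 is 9, so the subgroup it generates has 9 elements.
Index = |(Z/361Z)^×| / |⟨245⟩| = 342 / 9 = 38.

38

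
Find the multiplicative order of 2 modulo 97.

48

ord(2) | φ(97) = 97 − 1 = 96 = 2^5 · 3.
Divisors of 96: 1, 2, 3, 4, 6, 8, 12, 16, 24, 32, 48, 96.
Test each divisor d:
2^1 ≡ 2
2^2 ≡ 4
2^3 ≡ 8
2^4 ≡ 16
2^6 ≡ 64
2^8 ≡ 62
2^12 ≡ 22
2^16 ≡ 61
2^24 ≡ 96
2^32 ≡ 35
2^48 ≡ 1
Hence ord(2) = 48.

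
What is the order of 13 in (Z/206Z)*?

The order of 13 must divide φ(206) = φ(2)·φ(103) = 1·102 = 102 = 2 · 3 · 17.
Divisors of 102: 1, 2, 3, 6, 17, 34, 51, 102.
Evaluate successive powers at the divisors of 102:
13^1 ≡ 13 (mod 206)
13^2 ≡ 169 (mod 206)
13^3 ≡ 137 (mod 206)
13^6 ≡ 23 (mod 206)
13^17 ≡ 1 (mod 206) ✓
Hence ord(13) = 17.

17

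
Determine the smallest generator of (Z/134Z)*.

φ(134) = φ(2)·φ(67) = 1·66 = 66 = 2 · 3 · 11.
g is a primitive root iff g^(66/q) ≢ 1 (mod 134) for each prime q ∈ {2, 3, 11}.
g = 2: gcd(2, 134) = 2 > 1, not a unit — skip.
g = 3: 3^33 ≡ 133; 3^22 ≡ 1 — hits 1, so not a primitive root.
g = 4: gcd(4, 134) = 2 > 1, not a unit — skip.
g = 5: 5^33 ≡ 133; 5^22 ≡ 1 — hits 1, so not a primitive root.
g = 6: gcd(6, 134) = 2 > 1, not a unit — skip.
g = 7: 7^33 ≡ 133; 7^22 ≡ 29; 7^6 ≡ 131 — none is 1, so 7 is a primitive root.
The smallest primitive root modulo 134 is 7.

7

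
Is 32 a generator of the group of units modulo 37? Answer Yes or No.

φ(37) = 37 − 1 = 36 = 2^2 · 3^2.
It suffices to check that the order of 32 is not a proper divisor of 36: compute 32^(36/q) for q ∈ {2, 3}.
32^18 ≡ 36 (mod 37)  [q = 2: ≢ 1 ✓]
32^12 ≡ 10 (mod 37)  [q = 3: ≢ 1 ✓]
None equal 1, so ord_37(32) = 36: 32 is a primitive root.

Yes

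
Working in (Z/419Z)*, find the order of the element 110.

Since 110 ∈ (Z/419Z)^×, its order divides φ(419) = 419 − 1 = 418 = 2 · 11 · 19.
Divisors of 418: 1, 2, 11, 19, 22, 38, 209, 418.
Test each divisor d:
110^1 ≡ 110 (mod 419)
110^2 ≡ 368 (mod 419)
110^11 ≡ 208 (mod 419)
110^19 ≡ 169 (mod 419)
110^22 ≡ 107 (mod 419)
110^38 ≡ 69 (mod 419)
110^209 ≡ 1 (mod 419) ✓
So ord_419(110) = 209.

209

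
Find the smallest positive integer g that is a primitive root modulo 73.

5

φ(73) = 73 − 1 = 72 = 2^3 · 3^2.
Test candidates g = 2, 3, … against the prime factors q ∈ {2, 3} of φ(73): g is a generator iff g^(72/q) ≢ 1 for every such q.
g = 2: 2^36 ≡ 1 — hits 1, so not a primitive root.
g = 3: 3^36 ≡ 1 — hits 1, so not a primitive root.
g = 4: 4^36 ≡ 1 — hits 1, so not a primitive root.
g = 5: 5^36 ≡ 72; 5^24 ≡ 8 — none is 1, so 5 is a primitive root.
So 5 is the smallest generator of (Z/73Z)^×.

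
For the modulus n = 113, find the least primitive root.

φ(113) = 113 − 1 = 112 = 2^4 · 7.
g is a primitive root iff g^(112/q) ≢ 1 (mod 113) for each prime q ∈ {2, 7}.
g = 2: 2^56 ≡ 1 — hits 1, so not a primitive root.
g = 3: 3^56 ≡ 112; 3^16 ≡ 49 — none is 1, so 3 is a primitive root.
So 3 is the smallest generator of (Z/113Z)^×.

3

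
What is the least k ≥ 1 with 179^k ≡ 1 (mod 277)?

By Lagrange's theorem, ord_277(179) divides φ(277) = 277 − 1 = 276 = 2^2 · 3 · 23.
Divisors of 276: 1, 2, 3, 4, 6, 12, 23, 46, 69, 92, 138, 276.
Test each divisor d:
179^1 ≡ 179
179^2 ≡ 186
179^3 ≡ 54
179^4 ≡ 248
179^6 ≡ 146
179^12 ≡ 264
179^23 ≡ 182
179^46 ≡ 161
179^69 ≡ 217
179^92 ≡ 160
179^138 ≡ 276
179^276 ≡ 1
Hence ord(179) = 276.

276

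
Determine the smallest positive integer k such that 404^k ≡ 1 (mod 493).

28

ord(404) | φ(493) = φ(17·29) = (17−1)·(29−1) = 16·28 = 448 = 2^6 · 7.
Divisors of 448: 1, 2, 4, 7, 8, 14, 16, 28, 32, 56, 64, 112, 224, 448.
Compute 404^d (mod 493) for the divisors d until we hit 1:
404^1 ≡ 404 (mod 493)
404^2 ≡ 33 (mod 493)
404^4 ≡ 103 (mod 493)
404^7 ≡ 191 (mod 493)
404^8 ≡ 256 (mod 493)
404^14 ≡ 492 (mod 493)
404^16 ≡ 460 (mod 493)
404^28 ≡ 1 (mod 493) ✓
Therefore the multiplicative order of 404 modulo 493 is 28.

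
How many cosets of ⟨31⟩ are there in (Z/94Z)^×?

By Lagrange's theorem, ord_94(31) divides φ(94) = φ(2)·φ(47) = 1·46 = 46 = 2 · 23.
Divisors of 46: 1, 2, 23, 46.
Check 31^d mod 94 for each divisor in increasing order:
31^1 ≡ 31 (mod 94)
31^2 ≡ 21 (mod 94)
31^23 ≡ 93 (mod 94)
31^46 ≡ 1 (mod 94) ✓
Thus |⟨31⟩| = ord(31) = 46.
Index = |(Z/94Z)^×| / |⟨31⟩| = 46 / 46 = 1.

1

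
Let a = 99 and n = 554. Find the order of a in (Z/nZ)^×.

276

Since 99 ∈ (Z/554Z)^×, its order divides φ(554) = φ(2)·φ(277) = 1·276 = 276 = 2^2 · 3 · 23.
Divisors of 276: 1, 2, 3, 4, 6, 12, 23, 46, 69, 92, 138, 276.
Evaluate successive powers at the divisors of 276:
99^1 ≡ 99
99^2 ≡ 383
99^3 ≡ 245
99^4 ≡ 433
99^6 ≡ 193
99^12 ≡ 131
99^23 ≡ 95
99^46 ≡ 161
99^69 ≡ 337
99^92 ≡ 437
99^138 ≡ 553
99^276 ≡ 1
The smallest such exponent is 276, so the order of 99 is 276.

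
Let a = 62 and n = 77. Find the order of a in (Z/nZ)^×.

10

The order of 62 must divide φ(77) = φ(7·11) = (7−1)·(11−1) = 6·10 = 60 = 2^2 · 3 · 5.
Divisors of 60: 1, 2, 3, 4, 5, 6, 10, 12, 15, 20, 30, 60.
Compute 62^d (mod 77) for the divisors d until we hit 1:
62^1 ≡ 62 (mod 77)
62^2 ≡ 71 (mod 77)
62^3 ≡ 13 (mod 77)
62^4 ≡ 36 (mod 77)
62^5 ≡ 76 (mod 77)
62^6 ≡ 15 (mod 77)
62^10 ≡ 1 (mod 77) ✓
The smallest such exponent is 10, so the order of 62 is 10.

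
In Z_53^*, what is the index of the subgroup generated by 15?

By Lagrange's theorem, ord_53(15) divides φ(53) = 53 − 1 = 52 = 2^2 · 13.
Divisors of 52: 1, 2, 4, 13, 26, 52.
Compute 15^d (mod 53) for the divisors d until we hit 1:
15^1 ≡ 15 (mod 53)
15^2 ≡ 13 (mod 53)
15^4 ≡ 10 (mod 53)
15^13 ≡ 1 (mod 53) ✓
So ord_53(15) = 13, hence |⟨15⟩| = 13.
[(Z/53Z)^× : ⟨15⟩] = 52/13 = 4.

4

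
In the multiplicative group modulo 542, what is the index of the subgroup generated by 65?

5

The order of 65 must divide φ(542) = φ(2)·φ(271) = 1·270 = 270 = 2 · 3^3 · 5.
Divisors of 270: 1, 2, 3, 5, 6, 9, 10, 15, 18, 27, 30, 45, 54, 90, 135, 270.
Test each divisor d:
65^1 ≡ 65
65^2 ≡ 431
65^3 ≡ 373
65^5 ≡ 331
65^6 ≡ 377
65^9 ≡ 243
65^10 ≡ 77
65^15 ≡ 13
65^18 ≡ 513
65^27 ≡ 541
65^30 ≡ 169
65^45 ≡ 29
65^54 ≡ 1
So ord_542(65) = 54, hence |⟨65⟩| = 54.
[(Z/542Z)^× : ⟨65⟩] = 270/54 = 5.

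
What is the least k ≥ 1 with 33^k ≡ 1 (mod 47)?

46

Since 33 ∈ (Z/47Z)^×, its order divides φ(47) = 47 − 1 = 46 = 2 · 23.
Divisors of 46: 1, 2, 23, 46.
Test each divisor d:
33^1 ≡ 33 (mod 47)
33^2 ≡ 8 (mod 47)
33^23 ≡ 46 (mod 47)
33^46 ≡ 1 (mod 47) ✓
The smallest such exponent is 46, so the order of 33 is 46.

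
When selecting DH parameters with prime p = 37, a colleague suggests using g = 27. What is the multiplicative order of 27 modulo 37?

6

By Lagrange's theorem, ord_37(27) divides φ(37) = 37 − 1 = 36 = 2^2 · 3^2.
Divisors of 36: 1, 2, 3, 4, 6, 9, 12, 18, 36.
Check 27^d mod 37 for each divisor in increasing order:
27^1 ≡ 27
27^2 ≡ 26
27^3 ≡ 36
27^4 ≡ 10
27^6 ≡ 1
The smallest such exponent is 6, so the order of 27 is 6.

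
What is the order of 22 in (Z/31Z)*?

The order of 22 must divide φ(31) = 31 − 1 = 30 = 2 · 3 · 5.
Divisors of 30: 1, 2, 3, 5, 6, 10, 15, 30.
Test each divisor d:
22^1 ≡ 22 (mod 31)
22^2 ≡ 19 (mod 31)
22^3 ≡ 15 (mod 31)
22^5 ≡ 6 (mod 31)
22^6 ≡ 8 (mod 31)
22^10 ≡ 5 (mod 31)
22^15 ≡ 30 (mod 31)
22^30 ≡ 1 (mod 31) ✓
So ord_31(22) = 30.

30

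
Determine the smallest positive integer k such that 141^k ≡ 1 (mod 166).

82

Since 141 ∈ (Z/166Z)^×, its order divides φ(166) = φ(2)·φ(83) = 1·82 = 82 = 2 · 41.
Divisors of 82: 1, 2, 41, 82.
Check 141^d mod 166 for each divisor in increasing order:
141^1 ≡ 141 (mod 166)
141^2 ≡ 127 (mod 166)
141^41 ≡ 165 (mod 166)
141^82 ≡ 1 (mod 166) ✓
Therefore the multiplicative order of 141 modulo 166 is 82.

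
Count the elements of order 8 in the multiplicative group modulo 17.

4

φ(17) = 17 − 1 = 16 = 2^4.
Since (Z/17Z)^× is cyclic of order 16, the number of elements of order d is φ(d) when d | 16 and 0 otherwise.
8 = 2^3 divides 16, and φ(8) = 4.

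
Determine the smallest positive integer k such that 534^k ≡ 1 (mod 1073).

36

Since 534 ∈ (Z/1073Z)^×, its order divides φ(1073) = φ(29·37) = (29−1)·(37−1) = 28·36 = 1008 = 2^4 · 3^2 · 7.
Divisors of 1008: 1, 2, 3, 4, 6, 7, 8, 9, 12, 14, 16, 18, 21, 24, 28, 36, 42, 48, 56, 63, 72, 84, 112, 126, 144, 168, 252, 336, 504, 1008.
Evaluate successive powers at the divisors of 1008:
534^1 ≡ 534
534^2 ≡ 811
534^3 ≡ 655
534^4 ≡ 1045
534^6 ≡ 898
534^7 ≡ 974
534^8 ≡ 784
534^9 ≡ 186
534^12 ≡ 581
534^14 ≡ 144
534^16 ≡ 900
534^18 ≡ 260
534^21 ≡ 766
534^24 ≡ 639
534^28 ≡ 349
534^36 ≡ 1
The smallest such exponent is 36, so the order of 534 is 36.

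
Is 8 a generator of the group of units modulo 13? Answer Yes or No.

No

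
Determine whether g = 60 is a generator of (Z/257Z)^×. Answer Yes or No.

No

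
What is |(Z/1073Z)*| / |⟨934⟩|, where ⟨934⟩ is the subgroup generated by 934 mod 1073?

Since 934 ∈ (Z/1073Z)^×, its order divides φ(1073) = φ(29·37) = (29−1)·(37−1) = 28·36 = 1008 = 2^4 · 3^2 · 7.
Divisors of 1008: 1, 2, 3, 4, 6, 7, 8, 9, 12, 14, 16, 18, 21, 24, 28, 36, 42, 48, 56, 63, 72, 84, 112, 126, 144, 168, 252, 336, 504, 1008.
Compute 934^d (mod 1073) for the divisors d until we hit 1:
934^1 ≡ 934
934^2 ≡ 7
934^3 ≡ 100
934^4 ≡ 49
934^6 ≡ 343
934^7 ≡ 608
934^8 ≡ 255
934^9 ≡ 1037
934^12 ≡ 692
934^14 ≡ 552
934^16 ≡ 645
934^18 ≡ 223
934^21 ≡ 840
934^24 ≡ 306
934^28 ≡ 1045
934^36 ≡ 371
934^42 ≡ 639
934^48 ≡ 285
934^56 ≡ 784
934^63 ≡ 260
934^72 ≡ 297
934^84 ≡ 581
934^112 ≡ 900
934^126 ≡ 1
The order of 934 is 126, so the subgroup it generates has 126 elements.
[(Z/1073Z)^× : ⟨934⟩] = 1008/126 = 8.

8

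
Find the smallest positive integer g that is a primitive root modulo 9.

2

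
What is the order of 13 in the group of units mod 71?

Since 13 ∈ (Z/71Z)^×, its order divides φ(71) = 71 − 1 = 70 = 2 · 5 · 7.
Divisors of 70: 1, 2, 5, 7, 10, 14, 35, 70.
Test each divisor d:
13^1 ≡ 13
13^2 ≡ 27
13^5 ≡ 34
13^7 ≡ 66
13^10 ≡ 20
13^14 ≡ 25
13^35 ≡ 70
13^70 ≡ 1
So ord_71(13) = 70.

70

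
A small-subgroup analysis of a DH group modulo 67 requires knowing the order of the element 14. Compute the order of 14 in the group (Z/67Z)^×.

11

Since 14 ∈ (Z/67Z)^×, its order divides φ(67) = 67 − 1 = 66 = 2 · 3 · 11.
Divisors of 66: 1, 2, 3, 6, 11, 22, 33, 66.
Test each divisor d:
14^1 ≡ 14 (mod 67)
14^2 ≡ 62 (mod 67)
14^3 ≡ 64 (mod 67)
14^6 ≡ 9 (mod 67)
14^11 ≡ 1 (mod 67) ✓
The smallest such exponent is 11, so the order of 14 is 11.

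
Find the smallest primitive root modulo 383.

5

φ(383) = 383 − 1 = 382 = 2 · 191.
Test candidates g = 2, 3, … against the prime factors q ∈ {2, 191} of φ(383): g is a generator iff g^(382/q) ≢ 1 for every such q.
g = 2: 2^191 ≡ 1 — hits 1, so not a primitive root.
g = 3: 3^191 ≡ 1 — hits 1, so not a primitive root.
g = 4: 4^191 ≡ 1 — hits 1, so not a primitive root.
g = 5: 5^191 ≡ 382; 5^2 ≡ 25 — none is 1, so 5 is a primitive root.
So 5 is the smallest generator of (Z/383Z)^×.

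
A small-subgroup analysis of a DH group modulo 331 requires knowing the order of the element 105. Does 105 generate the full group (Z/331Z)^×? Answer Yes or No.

φ(331) = 331 − 1 = 330 = 2 · 3 · 5 · 11.
Test 105^(330/q) mod 331 for each prime factor q of 330:
105^165 ≡ 1 (mod 331)  [q = 2: ≡ 1 ✗]
105^110 ≡ 1 (mod 331)  [q = 3: ≡ 1 ✗]
105^66 ≡ 323 (mod 331)  [q = 5: ≢ 1 ✓]
105^30 ≡ 293 (mod 331)  [q = 11: ≢ 1 ✓]
Since 105^165 ≡ 1, the order of 105 divides 165 < 330, so 105 is not a primitive root.

No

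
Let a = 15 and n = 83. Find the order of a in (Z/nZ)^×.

82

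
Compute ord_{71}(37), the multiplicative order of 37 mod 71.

The order of 37 must divide φ(71) = 71 − 1 = 70 = 2 · 5 · 7.
Divisors of 70: 1, 2, 5, 7, 10, 14, 35, 70.
Compute 37^d (mod 71) for the divisors d until we hit 1:
37^1 ≡ 37 (mod 71)
37^2 ≡ 20 (mod 71)
37^5 ≡ 32 (mod 71)
37^7 ≡ 1 (mod 71) ✓
So ord_71(37) = 7.

7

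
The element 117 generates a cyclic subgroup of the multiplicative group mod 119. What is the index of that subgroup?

4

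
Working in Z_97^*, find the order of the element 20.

By Lagrange's theorem, ord_97(20) divides φ(97) = 97 − 1 = 96 = 2^5 · 3.
Divisors of 96: 1, 2, 3, 4, 6, 8, 12, 16, 24, 32, 48, 96.
Check 20^d mod 97 for each divisor in increasing order:
20^1 ≡ 20 (mod 97)
20^2 ≡ 12 (mod 97)
20^3 ≡ 46 (mod 97)
20^4 ≡ 47 (mod 97)
20^6 ≡ 79 (mod 97)
20^8 ≡ 75 (mod 97)
20^12 ≡ 33 (mod 97)
20^16 ≡ 96 (mod 97)
20^24 ≡ 22 (mod 97)
20^32 ≡ 1 (mod 97) ✓
Hence ord(20) = 32.

32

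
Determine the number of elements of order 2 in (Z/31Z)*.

φ(31) = 31 − 1 = 30 = 2 · 3 · 5.
Since (Z/31Z)^× is cyclic of order 30, the number of elements of order d is φ(d) when d | 30 and 0 otherwise.
2 | 30, and φ(2) = 2 − 1 = 1.

1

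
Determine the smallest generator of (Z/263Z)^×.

5

φ(263) = 263 − 1 = 262 = 2 · 131.
g is a primitive root iff g^(262/q) ≢ 1 (mod 263) for each prime q ∈ {2, 131}.
g = 2: 2^131 ≡ 1 — hits 1, so not a primitive root.
g = 3: 3^131 ≡ 1 — hits 1, so not a primitive root.
g = 4: 4^131 ≡ 1 — hits 1, so not a primitive root.
g = 5: 5^131 ≡ 262; 5^2 ≡ 25 — none is 1, so 5 is a primitive root.
The smallest primitive root modulo 263 is 5.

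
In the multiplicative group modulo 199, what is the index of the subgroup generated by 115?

ord(115) | φ(199) = 199 − 1 = 198 = 2 · 3^2 · 11.
Divisors of 198: 1, 2, 3, 6, 9, 11, 18, 22, 33, 66, 99, 198.
Evaluate successive powers at the divisors of 198:
115^1 ≡ 115 (mod 199)
115^2 ≡ 91 (mod 199)
115^3 ≡ 117 (mod 199)
115^6 ≡ 157 (mod 199)
115^9 ≡ 61 (mod 199)
115^11 ≡ 178 (mod 199)
115^18 ≡ 139 (mod 199)
115^22 ≡ 43 (mod 199)
115^33 ≡ 92 (mod 199)
115^66 ≡ 106 (mod 199)
115^99 ≡ 1 (mod 199) ✓
Thus |⟨115⟩| = ord(115) = 99.
Index = |(Z/199Z)^×| / |⟨115⟩| = 198 / 99 = 2.

2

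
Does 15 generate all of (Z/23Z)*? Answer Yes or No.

φ(23) = 23 − 1 = 22 = 2 · 11.
It suffices to check that the order of 15 is not a proper divisor of 22: compute 15^(22/q) for q ∈ {2, 11}.
15^11 ≡ 22 (mod 23)  [q = 2: ≢ 1 ✓]
15^2 ≡ 18 (mod 23)  [q = 11: ≢ 1 ✓]
All checks pass, so 15 has order 22 and is a primitive root modulo 23.

Yes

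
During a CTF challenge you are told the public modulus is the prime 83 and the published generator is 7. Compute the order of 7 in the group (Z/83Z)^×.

41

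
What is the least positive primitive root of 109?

6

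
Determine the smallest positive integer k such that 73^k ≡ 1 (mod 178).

22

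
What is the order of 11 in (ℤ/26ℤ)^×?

12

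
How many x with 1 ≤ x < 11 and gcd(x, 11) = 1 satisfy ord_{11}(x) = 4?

0

φ(11) = 11 − 1 = 10 = 2 · 5.
(Z/11Z)^× is cyclic (|G| = 10); a cyclic group of order m has exactly φ(d) elements of each order d | m, and none otherwise.
4 does not divide 10, so no element of (Z/11Z)^× has order 4.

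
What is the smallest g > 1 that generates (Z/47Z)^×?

5

φ(47) = 47 − 1 = 46 = 2 · 23.
g is a primitive root iff g^(46/q) ≢ 1 (mod 47) for each prime q ∈ {2, 23}.
g = 2: 2^23 ≡ 1 — hits 1, so not a primitive root.
g = 3: 3^23 ≡ 1 — hits 1, so not a primitive root.
g = 4: 4^23 ≡ 1 — hits 1, so not a primitive root.
g = 5: 5^23 ≡ 46; 5^2 ≡ 25 — none is 1, so 5 is a primitive root.
The smallest primitive root modulo 47 is 5.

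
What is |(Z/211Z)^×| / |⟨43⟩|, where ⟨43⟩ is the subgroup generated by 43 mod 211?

Since 43 ∈ (Z/211Z)^×, its order divides φ(211) = 211 − 1 = 210 = 2 · 3 · 5 · 7.
Divisors of 210: 1, 2, 3, 5, 6, 7, 10, 14, 15, 21, 30, 35, 42, 70, 105, 210.
Test each divisor d:
43^1 ≡ 43 (mod 211)
43^2 ≡ 161 (mod 211)
43^3 ≡ 171 (mod 211)
43^5 ≡ 101 (mod 211)
43^6 ≡ 123 (mod 211)
43^7 ≡ 14 (mod 211)
43^10 ≡ 73 (mod 211)
43^14 ≡ 196 (mod 211)
43^15 ≡ 199 (mod 211)
43^21 ≡ 1 (mod 211) ✓
So ord_211(43) = 21, hence |⟨43⟩| = 21.
[(Z/211Z)^× : ⟨43⟩] = 210/21 = 10.

10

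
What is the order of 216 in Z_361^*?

57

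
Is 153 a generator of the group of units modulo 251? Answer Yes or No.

No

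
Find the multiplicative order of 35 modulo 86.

By Lagrange's theorem, ord_86(35) divides φ(86) = φ(2)·φ(43) = 1·42 = 42 = 2 · 3 · 7.
Divisors of 42: 1, 2, 3, 6, 7, 14, 21, 42.
Compute 35^d (mod 86) for the divisors d until we hit 1:
35^1 ≡ 35
35^2 ≡ 21
35^3 ≡ 47
35^6 ≡ 59
35^7 ≡ 1
Hence ord(35) = 7.

7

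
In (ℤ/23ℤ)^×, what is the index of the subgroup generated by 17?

By Lagrange's theorem, ord_23(17) divides φ(23) = 23 − 1 = 22 = 2 · 11.
Divisors of 22: 1, 2, 11, 22.
Compute 17^d (mod 23) for the divisors d until we hit 1:
17^1 ≡ 17 (mod 23)
17^2 ≡ 13 (mod 23)
17^11 ≡ 22 (mod 23)
17^22 ≡ 1 (mod 23) ✓
So ord_23(17) = 22, hence |⟨17⟩| = 22.
The index is φ(23) / ord(17) = 22 / 22 = 1.

1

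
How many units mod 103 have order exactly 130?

φ(103) = 103 − 1 = 102 = 2 · 3 · 17.
In a cyclic group of order 102, there are φ(d) elements of order d for each divisor d of 102, and zero for non-divisors.
Here 102 is not a multiple of 130, so there are no elements of order 130.

0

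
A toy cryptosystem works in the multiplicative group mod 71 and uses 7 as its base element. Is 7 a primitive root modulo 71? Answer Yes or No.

φ(71) = 71 − 1 = 70 = 2 · 5 · 7.
It suffices to check that the order of 7 is not a proper divisor of 70: compute 7^(70/q) for q ∈ {2, 5, 7}.
7^35 ≡ 70 (mod 71)  [q = 2: ≢ 1 ✓]
7^14 ≡ 54 (mod 71)  [q = 5: ≢ 1 ✓]
7^10 ≡ 45 (mod 71)  [q = 7: ≢ 1 ✓]
Every test exponent gives a nontrivial residue, hence 7 generates the full group.

Yes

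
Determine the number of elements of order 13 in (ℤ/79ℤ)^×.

12

φ(79) = 79 − 1 = 78 = 2 · 3 · 13.
In a cyclic group of order 78, there are φ(d) elements of order d for each divisor d of 78, and zero for non-divisors.
13 | 78, and φ(13) = 13 − 1 = 12.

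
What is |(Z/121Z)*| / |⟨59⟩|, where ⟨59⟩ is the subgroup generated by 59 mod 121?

2

The order of 59 must divide φ(121) = φ(11^2) = 11·(11−1) = 110 = 2 · 5 · 11.
Divisors of 110: 1, 2, 5, 10, 11, 22, 55, 110.
Evaluate successive powers at the divisors of 110:
59^1 ≡ 59 (mod 121)
59^2 ≡ 93 (mod 121)
59^5 ≡ 34 (mod 121)
59^10 ≡ 67 (mod 121)
59^11 ≡ 81 (mod 121)
59^22 ≡ 27 (mod 121)
59^55 ≡ 1 (mod 121) ✓
The order of 59 is 55, so the subgroup it generates has 55 elements.
The index is φ(121) / ord(59) = 110 / 55 = 2.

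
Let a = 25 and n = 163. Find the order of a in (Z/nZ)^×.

By Lagrange's theorem, ord_163(25) divides φ(163) = 163 − 1 = 162 = 2 · 3^4.
Divisors of 162: 1, 2, 3, 6, 9, 18, 27, 54, 81, 162.
Compute 25^d (mod 163) for the divisors d until we hit 1:
25^1 ≡ 25 (mod 163)
25^2 ≡ 136 (mod 163)
25^3 ≡ 140 (mod 163)
25^6 ≡ 40 (mod 163)
25^9 ≡ 58 (mod 163)
25^18 ≡ 104 (mod 163)
25^27 ≡ 1 (mod 163) ✓
So ord_163(25) = 27.

27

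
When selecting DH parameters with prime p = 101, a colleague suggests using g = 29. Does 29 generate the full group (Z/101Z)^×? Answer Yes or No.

Yes

φ(101) = 101 − 1 = 100 = 2^2 · 5^2.
29 is a primitive root mod 101 iff 29^(φ(101)/q) ≢ 1 for every prime q | φ(101), i.e. q ∈ {2, 5}.
29^50 ≡ 100 (mod 101)  [q = 2: ≢ 1 ✓]
29^20 ≡ 95 (mod 101)  [q = 5: ≢ 1 ✓]
All checks pass, so 29 has order 100 and is a primitive root modulo 101.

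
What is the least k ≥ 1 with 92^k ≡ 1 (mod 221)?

By Lagrange's theorem, ord_221(92) divides φ(221) = φ(13·17) = (13−1)·(17−1) = 12·16 = 192 = 2^6 · 3.
Divisors of 192: 1, 2, 3, 4, 6, 8, 12, 16, 24, 32, 48, 64, 96, 192.
Test each divisor d:
92^1 ≡ 92
92^2 ≡ 66
92^3 ≡ 105
92^4 ≡ 157
92^6 ≡ 196
92^8 ≡ 118
92^12 ≡ 183
92^16 ≡ 1
Therefore the multiplicative order of 92 modulo 221 is 16.

16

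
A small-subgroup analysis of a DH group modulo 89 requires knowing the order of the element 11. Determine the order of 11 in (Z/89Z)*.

22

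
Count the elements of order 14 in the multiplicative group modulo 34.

φ(34) = φ(2)·φ(17) = 1·16 = 16 = 2^4.
(Z/34Z)^× is cyclic (|G| = 16); a cyclic group of order m has exactly φ(d) elements of each order d | m, and none otherwise.
Here 16 is not a multiple of 14, so there are no elements of order 14.

0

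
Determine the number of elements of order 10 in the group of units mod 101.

φ(101) = 101 − 1 = 100 = 2^2 · 5^2.
(Z/101Z)^× is cyclic (|G| = 100); a cyclic group of order m has exactly φ(d) elements of each order d | m, and none otherwise.
10 = 2 · 5 divides 100, and φ(10) = 4.

4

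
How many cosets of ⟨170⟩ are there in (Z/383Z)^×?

ord(170) | φ(383) = 383 − 1 = 382 = 2 · 191.
Divisors of 382: 1, 2, 191, 382.
Compute 170^d (mod 383) for the divisors d until we hit 1:
170^1 ≡ 170
170^2 ≡ 175
170^191 ≡ 382
170^382 ≡ 1
So ord_383(170) = 382, hence |⟨170⟩| = 382.
The index is φ(383) / ord(170) = 382 / 382 = 1.

1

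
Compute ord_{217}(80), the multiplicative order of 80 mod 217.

30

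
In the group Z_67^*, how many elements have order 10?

0

φ(67) = 67 − 1 = 66 = 2 · 3 · 11.
(Z/67Z)^× is cyclic (|G| = 66); a cyclic group of order m has exactly φ(d) elements of each order d | m, and none otherwise.
Since 10 ∤ 66, the count is 0.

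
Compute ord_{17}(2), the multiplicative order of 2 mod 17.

8

Since 2 ∈ (Z/17Z)^×, its order divides φ(17) = 17 − 1 = 16 = 2^4.
Divisors of 16: 1, 2, 4, 8, 16.
Compute 2^d (mod 17) for the divisors d until we hit 1:
2^1 ≡ 2 (mod 17)
2^2 ≡ 4 (mod 17)
2^4 ≡ 16 (mod 17)
2^8 ≡ 1 (mod 17) ✓
So ord_17(2) = 8.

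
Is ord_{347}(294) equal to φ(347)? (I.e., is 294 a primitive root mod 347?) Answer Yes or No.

φ(347) = 347 − 1 = 346 = 2 · 173.
It suffices to check that the order of 294 is not a proper divisor of 346: compute 294^(346/q) for q ∈ {2, 173}.
294^173 ≡ 346 (mod 347)  [q = 2: ≢ 1 ✓]
294^2 ≡ 33 (mod 347)  [q = 173: ≢ 1 ✓]
All checks pass, so 294 has order 346 and is a primitive root modulo 347.

Yes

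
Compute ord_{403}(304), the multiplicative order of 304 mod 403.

12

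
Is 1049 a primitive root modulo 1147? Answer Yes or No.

1147 = 31 · 37 is a product of two distinct odd primes, so (Z/1147Z)^× ≅ (Z/31Z)^× × (Z/37Z)^× is not cyclic.
No primitive root modulo 1147 exists; in particular 1049 is not one.

No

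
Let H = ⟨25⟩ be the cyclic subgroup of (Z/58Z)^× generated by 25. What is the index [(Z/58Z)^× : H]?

Since 25 ∈ (Z/58Z)^×, its order divides φ(58) = φ(2)·φ(29) = 1·28 = 28 = 2^2 · 7.
Divisors of 28: 1, 2, 4, 7, 14, 28.
Evaluate successive powers at the divisors of 28:
25^1 ≡ 25 (mod 58)
25^2 ≡ 45 (mod 58)
25^4 ≡ 53 (mod 58)
25^7 ≡ 1 (mod 58) ✓
Thus |⟨25⟩| = ord(25) = 7.
[(Z/58Z)^× : ⟨25⟩] = 28/7 = 4.

4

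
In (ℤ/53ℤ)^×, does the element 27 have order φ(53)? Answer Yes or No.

φ(53) = 53 − 1 = 52 = 2^2 · 13.
An element g generates (Z/53Z)^× iff g^(52/q) ≢ 1 (mod 53) for each prime q ∈ {2, 13}.
27^26 ≡ 52 (mod 53)  [q = 2: ≢ 1 ✓]
27^4 ≡ 10 (mod 53)  [q = 13: ≢ 1 ✓]
None equal 1, so ord_53(27) = 52: 27 is a primitive root.

Yes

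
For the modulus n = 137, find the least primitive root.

3

φ(137) = 137 − 1 = 136 = 2^3 · 17.
g is a primitive root iff g^(136/q) ≢ 1 (mod 137) for each prime q ∈ {2, 17}.
g = 2: 2^68 ≡ 1 — hits 1, so not a primitive root.
g = 3: 3^68 ≡ 136; 3^8 ≡ 122 — none is 1, so 3 is a primitive root.
Hence the least primitive root of 137 is 3.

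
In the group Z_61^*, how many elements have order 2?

φ(61) = 61 − 1 = 60 = 2^2 · 3 · 5.
In a cyclic group of order 60, there are φ(d) elements of order d for each divisor d of 60, and zero for non-divisors.
2 | 60, and φ(2) = 2 − 1 = 1.

1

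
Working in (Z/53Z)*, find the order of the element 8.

The order of 8 must divide φ(53) = 53 − 1 = 52 = 2^2 · 13.
Divisors of 52: 1, 2, 4, 13, 26, 52.
Check 8^d mod 53 for each divisor in increasing order:
8^1 ≡ 8 (mod 53)
8^2 ≡ 11 (mod 53)
8^4 ≡ 15 (mod 53)
8^13 ≡ 23 (mod 53)
8^26 ≡ 52 (mod 53)
8^52 ≡ 1 (mod 53) ✓
So ord_53(8) = 52.

52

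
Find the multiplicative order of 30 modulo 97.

32

By Lagrange's theorem, ord_97(30) divides φ(97) = 97 − 1 = 96 = 2^5 · 3.
Divisors of 96: 1, 2, 3, 4, 6, 8, 12, 16, 24, 32, 48, 96.
Test each divisor d:
30^1 ≡ 30 (mod 97)
30^2 ≡ 27 (mod 97)
30^3 ≡ 34 (mod 97)
30^4 ≡ 50 (mod 97)
30^6 ≡ 89 (mod 97)
30^8 ≡ 75 (mod 97)
30^12 ≡ 64 (mod 97)
30^16 ≡ 96 (mod 97)
30^24 ≡ 22 (mod 97)
30^32 ≡ 1 (mod 97) ✓
Hence ord(30) = 32.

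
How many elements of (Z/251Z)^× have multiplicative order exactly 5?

φ(251) = 251 − 1 = 250 = 2 · 5^3.
(Z/251Z)^× is cyclic (|G| = 250); a cyclic group of order m has exactly φ(d) elements of each order d | m, and none otherwise.
5 | 250, and φ(5) = 5 − 1 = 4.

4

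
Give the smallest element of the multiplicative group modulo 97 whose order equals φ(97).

5

φ(97) = 97 − 1 = 96 = 2^5 · 3.
g is a primitive root iff g^(96/q) ≢ 1 (mod 97) for each prime q ∈ {2, 3}.
g = 2: 2^48 ≡ 1 — hits 1, so not a primitive root.
g = 3: 3^48 ≡ 1 — hits 1, so not a primitive root.
g = 4: 4^48 ≡ 1 — hits 1, so not a primitive root.
g = 5: 5^48 ≡ 96; 5^32 ≡ 35 — none is 1, so 5 is a primitive root.
Hence the least primitive root of 97 is 5.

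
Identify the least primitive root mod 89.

3

φ(89) = 89 − 1 = 88 = 2^3 · 11.
g is a primitive root iff g^(88/q) ≢ 1 (mod 89) for each prime q ∈ {2, 11}.
g = 2: 2^44 ≡ 1 — hits 1, so not a primitive root.
g = 3: 3^44 ≡ 88; 3^8 ≡ 64 — none is 1, so 3 is a primitive root.
Hence the least primitive root of 89 is 3.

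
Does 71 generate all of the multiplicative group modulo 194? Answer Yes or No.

φ(194) = φ(2)·φ(97) = 1·96 = 96 = 2^5 · 3.
71 is a primitive root mod 194 iff 71^(φ(194)/q) ≢ 1 for every prime q | φ(194), i.e. q ∈ {2, 3}.
71^48 ≡ 193 (mod 194)  [q = 2: ≢ 1 ✓]
71^32 ≡ 61 (mod 194)  [q = 3: ≢ 1 ✓]
None equal 1, so ord_194(71) = 96: 71 is a primitive root.

Yes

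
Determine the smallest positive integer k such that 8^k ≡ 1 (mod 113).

28

Since 8 ∈ (Z/113Z)^×, its order divides φ(113) = 113 − 1 = 112 = 2^4 · 7.
Divisors of 112: 1, 2, 4, 7, 8, 14, 16, 28, 56, 112.
Compute 8^d (mod 113) for the divisors d until we hit 1:
8^1 ≡ 8 (mod 113)
8^2 ≡ 64 (mod 113)
8^4 ≡ 28 (mod 113)
8^7 ≡ 98 (mod 113)
8^8 ≡ 106 (mod 113)
8^14 ≡ 112 (mod 113)
8^16 ≡ 49 (mod 113)
8^28 ≡ 1 (mod 113) ✓
So ord_113(8) = 28.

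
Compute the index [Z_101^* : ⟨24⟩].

4

Since 24 ∈ (Z/101Z)^×, its order divides φ(101) = 101 − 1 = 100 = 2^2 · 5^2.
Divisors of 100: 1, 2, 4, 5, 10, 20, 25, 50, 100.
Check 24^d mod 101 for each divisor in increasing order:
24^1 ≡ 24 (mod 101)
24^2 ≡ 71 (mod 101)
24^4 ≡ 92 (mod 101)
24^5 ≡ 87 (mod 101)
24^10 ≡ 95 (mod 101)
24^20 ≡ 36 (mod 101)
24^25 ≡ 1 (mod 101) ✓
The order of 24 is 25, so the subgroup it generates has 25 elements.
[(Z/101Z)^× : ⟨24⟩] = 100/25 = 4.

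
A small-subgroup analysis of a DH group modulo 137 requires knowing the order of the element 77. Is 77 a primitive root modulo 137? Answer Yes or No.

φ(137) = 137 − 1 = 136 = 2^3 · 17.
It suffices to check that the order of 77 is not a proper divisor of 136: compute 77^(136/q) for q ∈ {2, 17}.
77^68 ≡ 1 (mod 137)  [q = 2: ≡ 1 ✗]
77^8 ≡ 133 (mod 137)  [q = 17: ≢ 1 ✓]
77^68 ≡ 1 shows ord(77) | 68, strictly less than φ(137); not a primitive root.

No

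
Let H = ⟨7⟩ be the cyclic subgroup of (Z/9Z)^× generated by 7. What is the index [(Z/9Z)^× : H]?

2

Since 7 ∈ (Z/9Z)^×, its order divides φ(9) = φ(3^2) = 3·(3−1) = 6 = 2 · 3.
Divisors of 6: 1, 2, 3, 6.
Check 7^d mod 9 for each divisor in increasing order:
7^1 ≡ 7
7^2 ≡ 4
7^3 ≡ 1
Thus |⟨7⟩| = ord(7) = 3.
Index = |(Z/9Z)^×| / |⟨7⟩| = 6 / 3 = 2.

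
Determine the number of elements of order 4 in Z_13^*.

2

φ(13) = 13 − 1 = 12 = 2^2 · 3.
Since (Z/13Z)^× is cyclic of order 12, the number of elements of order d is φ(d) when d | 12 and 0 otherwise.
4 = 2^2 divides 12, and φ(4) = 2.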